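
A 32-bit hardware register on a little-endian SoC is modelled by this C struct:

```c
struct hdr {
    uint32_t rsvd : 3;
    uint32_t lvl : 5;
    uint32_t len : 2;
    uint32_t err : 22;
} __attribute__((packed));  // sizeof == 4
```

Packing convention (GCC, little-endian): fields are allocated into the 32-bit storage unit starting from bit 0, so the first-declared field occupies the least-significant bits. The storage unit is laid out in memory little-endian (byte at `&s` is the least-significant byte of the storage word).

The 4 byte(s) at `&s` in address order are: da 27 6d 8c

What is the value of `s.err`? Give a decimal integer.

2300745

[0]=0xda [1]=0x27 [2]=0x6d [3]=0x8c (little-endian) → word 0x8c6d27da
rsvd [0+:3] = (word>>0) & 0x7 = 2
lvl [3+:5] = (word>>3) & 0x1f = 27
len [8+:2] = (word>>8) & 0x3 = 3
err [10+:22] = (word>>10) & 0x3fffff = 2300745  ←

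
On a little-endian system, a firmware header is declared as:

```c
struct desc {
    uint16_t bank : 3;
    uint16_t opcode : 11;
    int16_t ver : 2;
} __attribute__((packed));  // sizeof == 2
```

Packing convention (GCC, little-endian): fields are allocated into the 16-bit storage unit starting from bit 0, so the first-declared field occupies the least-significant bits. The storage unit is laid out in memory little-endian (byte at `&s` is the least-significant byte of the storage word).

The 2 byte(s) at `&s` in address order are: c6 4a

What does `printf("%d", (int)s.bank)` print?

[0]=0xc6 [1]=0x4a (little-endian) → word 0x4ac6
bank [0+:3] = (word>>0) & 0x7 = 6  ←
opcode [3+:11] = (word>>3) & 0x7ff = 344
ver [14+:2] = (word>>14) & 0x3 = 1

6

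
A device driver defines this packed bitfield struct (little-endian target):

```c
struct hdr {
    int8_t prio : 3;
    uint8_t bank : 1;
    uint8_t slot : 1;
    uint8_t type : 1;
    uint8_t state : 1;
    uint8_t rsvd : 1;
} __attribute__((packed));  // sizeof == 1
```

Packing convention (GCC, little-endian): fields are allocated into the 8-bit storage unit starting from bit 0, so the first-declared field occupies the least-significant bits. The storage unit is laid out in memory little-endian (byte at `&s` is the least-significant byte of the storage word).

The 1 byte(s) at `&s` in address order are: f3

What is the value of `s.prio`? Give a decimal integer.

[0]=0xf3 (little-endian) → word 0xf3
prio [0+:3] = (word>>0) & 0x7 = 3  ←
bank [3+:1] = (word>>3) & 0x1 = 0
slot [4+:1] = (word>>4) & 0x1 = 1
type [5+:1] = (word>>5) & 0x1 = 1
state [6+:1] = (word>>6) & 0x1 = 1
rsvd [7+:1] = (word>>7) & 0x1 = 1
prio signed 3b, MSB=0: value = 3

3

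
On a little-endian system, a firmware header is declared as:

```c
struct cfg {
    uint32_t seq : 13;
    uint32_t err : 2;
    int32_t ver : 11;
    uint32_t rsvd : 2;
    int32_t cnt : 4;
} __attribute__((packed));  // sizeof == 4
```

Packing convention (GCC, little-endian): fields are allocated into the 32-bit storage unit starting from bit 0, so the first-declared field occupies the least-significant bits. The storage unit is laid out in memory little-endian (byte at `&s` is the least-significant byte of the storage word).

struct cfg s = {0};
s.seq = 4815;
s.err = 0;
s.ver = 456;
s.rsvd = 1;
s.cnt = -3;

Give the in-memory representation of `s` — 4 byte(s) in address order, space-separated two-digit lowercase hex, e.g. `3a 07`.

seq (13b) val=4815 bits=0x12cf at bit 0: 0x000012cf
err (2b) val=0 bits=0x0 at bit 13: 0x000012cf
ver (11b) val=456 bits=0x1c8 at bit 15: 0x00e412cf
rsvd (2b) val=1 bits=0x1 at bit 26: 0x04e412cf
cnt (4b) val=-3 bits=0xd at bit 28: 0xd4e412cf
word = 0xd4e412cf → little-endian bytes:
  [0]=0xcf  [1]=0x12  [2]=0xe4  [3]=0xd4

cf 12 e4 d4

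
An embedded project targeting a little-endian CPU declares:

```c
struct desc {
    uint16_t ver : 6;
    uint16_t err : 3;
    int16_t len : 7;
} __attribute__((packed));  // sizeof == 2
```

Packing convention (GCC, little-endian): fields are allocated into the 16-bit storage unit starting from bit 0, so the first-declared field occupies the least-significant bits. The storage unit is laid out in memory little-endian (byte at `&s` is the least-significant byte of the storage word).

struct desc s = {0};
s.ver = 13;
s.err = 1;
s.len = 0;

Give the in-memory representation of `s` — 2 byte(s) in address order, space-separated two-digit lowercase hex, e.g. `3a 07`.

4d 00

ver (6b) val=13 bits=0xd at bit 0: 0x000d
err (3b) val=1 bits=0x1 at bit 6: 0x004d
len (7b) val=0 bits=0x0 at bit 9: 0x004d
word = 0x004d → little-endian bytes:
  [0]=0x4d  [1]=0x00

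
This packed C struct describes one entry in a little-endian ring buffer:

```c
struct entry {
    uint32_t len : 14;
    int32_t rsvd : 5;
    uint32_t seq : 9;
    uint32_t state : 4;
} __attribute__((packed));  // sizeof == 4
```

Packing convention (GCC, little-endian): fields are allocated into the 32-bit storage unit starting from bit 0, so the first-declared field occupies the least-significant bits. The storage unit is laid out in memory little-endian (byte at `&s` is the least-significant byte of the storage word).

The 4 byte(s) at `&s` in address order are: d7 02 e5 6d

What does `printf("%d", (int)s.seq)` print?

444

[0]=0xd7 [1]=0x02 [2]=0xe5 [3]=0x6d (little-endian) → word 0x6de502d7
len:14 @ bit 0 → (0x6de502d7>>0)&0x3fff = 0x2d7
rsvd:5 @ bit 14 → (0x6de502d7>>14)&0x1f = 0x14
seq:9 @ bit 19 → (0x6de502d7>>19)&0x1ff = 0x1bc  ←
state:4 @ bit 28 → (0x6de502d7>>28)&0xf = 0x6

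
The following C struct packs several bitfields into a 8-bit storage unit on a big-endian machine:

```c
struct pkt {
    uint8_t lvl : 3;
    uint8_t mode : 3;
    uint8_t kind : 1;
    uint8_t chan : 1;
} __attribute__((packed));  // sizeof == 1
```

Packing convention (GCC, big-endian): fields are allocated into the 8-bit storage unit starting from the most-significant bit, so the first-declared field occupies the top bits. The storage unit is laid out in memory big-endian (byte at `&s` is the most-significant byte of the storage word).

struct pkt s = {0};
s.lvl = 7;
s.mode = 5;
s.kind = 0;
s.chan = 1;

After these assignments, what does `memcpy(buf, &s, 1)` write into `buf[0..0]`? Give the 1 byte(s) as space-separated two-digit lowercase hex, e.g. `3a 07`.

f5

lvl (3b) val=7 bits=0x7 at bit 5: 0xe0
mode (3b) val=5 bits=0x5 at bit 2: 0xf4
kind (1b) val=0 bits=0x0 at bit 1: 0xf4
chan (1b) val=1 bits=0x1 at bit 0: 0xf5
word = 0xf5 → big-endian bytes:
  [0]=0xf5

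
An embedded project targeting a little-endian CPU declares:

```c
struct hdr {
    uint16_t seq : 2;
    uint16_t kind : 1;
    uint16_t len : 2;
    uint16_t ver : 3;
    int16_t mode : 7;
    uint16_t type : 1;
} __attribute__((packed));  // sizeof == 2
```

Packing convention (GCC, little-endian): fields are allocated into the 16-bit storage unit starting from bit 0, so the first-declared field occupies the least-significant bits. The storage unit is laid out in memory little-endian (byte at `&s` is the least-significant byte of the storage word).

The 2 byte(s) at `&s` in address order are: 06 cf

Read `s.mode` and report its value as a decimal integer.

[0]=0x06 [1]=0xcf (little-endian) → word 0xcf06
seq [0+:2] = (word>>0) & 0x3 = 2
kind [2+:1] = (word>>2) & 0x1 = 1
len [3+:2] = (word>>3) & 0x3 = 0
ver [5+:3] = (word>>5) & 0x7 = 0
mode [8+:7] = (word>>8) & 0x7f = 79  ←
type [15+:1] = (word>>15) & 0x1 = 1
mode signed 7b, MSB=1: 79 - 128 = -49

-49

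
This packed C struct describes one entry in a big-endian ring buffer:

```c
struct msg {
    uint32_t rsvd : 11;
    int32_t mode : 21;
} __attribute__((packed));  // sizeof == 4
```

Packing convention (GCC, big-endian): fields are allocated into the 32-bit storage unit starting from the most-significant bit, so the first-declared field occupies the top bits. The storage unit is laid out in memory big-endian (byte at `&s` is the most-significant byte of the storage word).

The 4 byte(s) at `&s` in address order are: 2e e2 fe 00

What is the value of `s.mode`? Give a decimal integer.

196096

[0]=0x2e [1]=0xe2 [2]=0xfe [3]=0x00 (big-endian) → word 0x2ee2fe00
rsvd:11 @ bit 21 → (0x2ee2fe00>>21)&0x7ff = 0x177
mode:21 @ bit 0 → (0x2ee2fe00>>0)&0x1fffff = 0x2fe00  ←
mode signed 21b, MSB=0: value = 196096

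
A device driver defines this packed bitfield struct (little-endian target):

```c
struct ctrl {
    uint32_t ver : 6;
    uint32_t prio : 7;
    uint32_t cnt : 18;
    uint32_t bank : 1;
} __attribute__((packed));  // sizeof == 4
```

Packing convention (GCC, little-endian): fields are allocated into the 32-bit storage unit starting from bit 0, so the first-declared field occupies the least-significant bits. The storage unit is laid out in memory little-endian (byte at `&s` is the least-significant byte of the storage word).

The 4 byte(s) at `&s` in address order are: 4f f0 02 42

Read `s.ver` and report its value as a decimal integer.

[0]=0x4f [1]=0xf0 [2]=0x02 [3]=0x42 (little-endian) → word 0x4202f04f
ver [0+:6] = (word>>0) & 0x3f = 15  ←
prio [6+:7] = (word>>6) & 0x7f = 65
cnt [13+:18] = (word>>13) & 0x3ffff = 135191
bank [31+:1] = (word>>31) & 0x1 = 0

15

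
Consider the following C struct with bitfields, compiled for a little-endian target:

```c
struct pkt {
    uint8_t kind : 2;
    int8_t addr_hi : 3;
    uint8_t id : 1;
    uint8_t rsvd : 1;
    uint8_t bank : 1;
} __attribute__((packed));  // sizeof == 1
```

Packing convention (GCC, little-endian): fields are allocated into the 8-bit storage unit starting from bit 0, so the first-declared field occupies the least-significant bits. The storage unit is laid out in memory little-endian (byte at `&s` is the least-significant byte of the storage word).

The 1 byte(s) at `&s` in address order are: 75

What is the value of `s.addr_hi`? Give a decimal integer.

[0]=0x75 (little-endian) → word 0x75
kind:2 @ bit 0 → (0x75>>0)&0x3 = 0x1
addr_hi:3 @ bit 2 → (0x75>>2)&0x7 = 0x5  ←
id:1 @ bit 5 → (0x75>>5)&0x1 = 0x1
rsvd:1 @ bit 6 → (0x75>>6)&0x1 = 0x1
bank:1 @ bit 7 → (0x75>>7)&0x1 = 0x0
addr_hi signed 3b, MSB=1: 5 - 8 = -3

-3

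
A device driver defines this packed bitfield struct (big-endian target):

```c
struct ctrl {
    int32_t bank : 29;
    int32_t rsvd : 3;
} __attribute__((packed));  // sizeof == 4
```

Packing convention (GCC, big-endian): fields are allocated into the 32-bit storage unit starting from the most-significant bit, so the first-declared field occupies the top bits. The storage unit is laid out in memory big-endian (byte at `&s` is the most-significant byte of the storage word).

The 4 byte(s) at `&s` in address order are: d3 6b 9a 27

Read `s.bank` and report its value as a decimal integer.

[0]=0xd3 [1]=0x6b [2]=0x9a [3]=0x27 (big-endian) → word 0xd36b9a27
bank [3+:29] = (word>>3) & 0x1fffffff = 443380548  ←
rsvd [0+:3] = (word>>0) & 0x7 = 7
bank signed 29b, MSB=1: 443380548 - 536870912 = -93490364

-93490364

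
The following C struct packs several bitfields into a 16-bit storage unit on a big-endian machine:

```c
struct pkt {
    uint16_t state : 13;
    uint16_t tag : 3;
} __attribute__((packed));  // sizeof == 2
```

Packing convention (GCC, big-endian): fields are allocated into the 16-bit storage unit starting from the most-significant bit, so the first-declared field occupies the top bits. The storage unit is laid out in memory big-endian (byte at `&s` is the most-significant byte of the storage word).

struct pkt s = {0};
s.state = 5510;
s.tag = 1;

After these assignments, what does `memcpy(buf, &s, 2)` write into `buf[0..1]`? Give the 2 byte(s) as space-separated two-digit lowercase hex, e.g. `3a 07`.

[3+:13] state=5510 & 0x1fff = 0x1586; word=0xac30
[0+:3] tag=1 & 0x7 = 0x1; word=0xac31
word = 0xac31 → big-endian bytes:
  [0]=0xac  [1]=0x31

ac 31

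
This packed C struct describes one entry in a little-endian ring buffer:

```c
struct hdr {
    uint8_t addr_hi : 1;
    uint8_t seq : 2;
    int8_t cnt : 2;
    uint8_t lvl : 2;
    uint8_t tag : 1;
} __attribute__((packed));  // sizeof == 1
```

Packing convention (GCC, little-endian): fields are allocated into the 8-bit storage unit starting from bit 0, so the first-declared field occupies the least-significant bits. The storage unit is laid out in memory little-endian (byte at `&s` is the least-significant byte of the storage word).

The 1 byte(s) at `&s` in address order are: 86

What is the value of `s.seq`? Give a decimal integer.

[0]=0x86 (little-endian) → word 0x86
addr_hi:1 @ bit 0 → (0x86>>0)&0x1 = 0x0
seq:2 @ bit 1 → (0x86>>1)&0x3 = 0x3  ←
cnt:2 @ bit 3 → (0x86>>3)&0x3 = 0x0
lvl:2 @ bit 5 → (0x86>>5)&0x3 = 0x0
tag:1 @ bit 7 → (0x86>>7)&0x1 = 0x1

3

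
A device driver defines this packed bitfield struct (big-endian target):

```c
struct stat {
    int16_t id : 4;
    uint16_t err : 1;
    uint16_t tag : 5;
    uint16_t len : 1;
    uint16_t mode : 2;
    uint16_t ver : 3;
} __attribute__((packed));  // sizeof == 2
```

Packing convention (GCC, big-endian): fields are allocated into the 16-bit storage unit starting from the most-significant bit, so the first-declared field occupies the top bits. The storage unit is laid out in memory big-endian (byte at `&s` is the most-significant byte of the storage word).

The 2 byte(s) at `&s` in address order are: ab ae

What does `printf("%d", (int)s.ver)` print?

[0]=0xab [1]=0xae (big-endian) → word 0xabae
id:4 @ bit 12 → (0xabae>>12)&0xf = 0xa
err:1 @ bit 11 → (0xabae>>11)&0x1 = 0x1
tag:5 @ bit 6 → (0xabae>>6)&0x1f = 0xe
len:1 @ bit 5 → (0xabae>>5)&0x1 = 0x1
mode:2 @ bit 3 → (0xabae>>3)&0x3 = 0x1
ver:3 @ bit 0 → (0xabae>>0)&0x7 = 0x6  ←

6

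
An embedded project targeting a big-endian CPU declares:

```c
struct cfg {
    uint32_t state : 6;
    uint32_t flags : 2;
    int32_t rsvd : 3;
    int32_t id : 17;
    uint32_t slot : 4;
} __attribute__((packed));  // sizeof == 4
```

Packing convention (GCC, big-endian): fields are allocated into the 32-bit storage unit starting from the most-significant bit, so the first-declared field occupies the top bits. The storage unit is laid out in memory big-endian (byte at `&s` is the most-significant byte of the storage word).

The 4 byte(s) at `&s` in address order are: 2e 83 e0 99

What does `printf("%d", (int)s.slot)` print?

9

[0]=0x2e [1]=0x83 [2]=0xe0 [3]=0x99 (big-endian) → word 0x2e83e099
state:6 @ bit 26 → (0x2e83e099>>26)&0x3f = 0xb
flags:2 @ bit 24 → (0x2e83e099>>24)&0x3 = 0x2
rsvd:3 @ bit 21 → (0x2e83e099>>21)&0x7 = 0x4
id:17 @ bit 4 → (0x2e83e099>>4)&0x1ffff = 0x3e09
slot:4 @ bit 0 → (0x2e83e099>>0)&0xf = 0x9  ←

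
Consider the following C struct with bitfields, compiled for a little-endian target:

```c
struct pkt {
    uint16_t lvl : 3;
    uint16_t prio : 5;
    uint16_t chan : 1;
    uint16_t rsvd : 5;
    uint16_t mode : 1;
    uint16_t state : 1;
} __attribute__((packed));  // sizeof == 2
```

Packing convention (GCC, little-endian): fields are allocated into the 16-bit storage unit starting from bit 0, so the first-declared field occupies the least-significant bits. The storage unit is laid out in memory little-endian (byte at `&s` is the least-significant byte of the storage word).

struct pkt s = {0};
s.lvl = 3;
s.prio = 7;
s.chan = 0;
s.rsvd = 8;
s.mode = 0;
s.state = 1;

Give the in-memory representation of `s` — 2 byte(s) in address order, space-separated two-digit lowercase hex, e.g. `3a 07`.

[0+:3] lvl=3 & 0x7 = 0x3; word=0x0003
[3+:5] prio=7 & 0x1f = 0x7; word=0x003b
[8+:1] chan=0 & 0x1 = 0x0; word=0x003b
[9+:5] rsvd=8 & 0x1f = 0x8; word=0x103b
[14+:1] mode=0 & 0x1 = 0x0; word=0x103b
[15+:1] state=1 & 0x1 = 0x1; word=0x903b
word = 0x903b → little-endian bytes:
  [0]=0x3b  [1]=0x90

3b 90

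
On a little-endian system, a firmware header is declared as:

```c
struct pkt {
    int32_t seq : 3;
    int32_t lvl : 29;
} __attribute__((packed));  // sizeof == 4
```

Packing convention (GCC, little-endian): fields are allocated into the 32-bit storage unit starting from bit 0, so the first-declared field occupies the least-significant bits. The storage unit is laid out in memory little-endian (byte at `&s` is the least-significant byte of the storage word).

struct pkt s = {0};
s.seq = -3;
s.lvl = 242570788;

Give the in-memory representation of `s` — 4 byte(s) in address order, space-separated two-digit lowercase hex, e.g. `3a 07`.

seq (3b) val=-3 bits=0x5 at bit 0: 0x00000005
lvl (29b) val=242570788 bits=0xe755624 at bit 3: 0x73aab125
word = 0x73aab125 → little-endian bytes:
  [0]=0x25  [1]=0xb1  [2]=0xaa  [3]=0x73

25 b1 aa 73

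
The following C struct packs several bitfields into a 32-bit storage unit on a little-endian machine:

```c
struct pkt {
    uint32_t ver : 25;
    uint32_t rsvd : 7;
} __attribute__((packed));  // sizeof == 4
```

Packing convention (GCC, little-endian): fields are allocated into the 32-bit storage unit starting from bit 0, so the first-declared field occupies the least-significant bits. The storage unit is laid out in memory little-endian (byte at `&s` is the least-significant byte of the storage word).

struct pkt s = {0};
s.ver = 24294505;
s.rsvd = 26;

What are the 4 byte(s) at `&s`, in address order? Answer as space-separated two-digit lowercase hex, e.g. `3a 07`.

69 b4 72 35

ver (25b) val=24294505 bits=0x172b469 at bit 0: 0x0172b469
rsvd (7b) val=26 bits=0x1a at bit 25: 0x3572b469
word = 0x3572b469 → little-endian bytes:
  [0]=0x69  [1]=0xb4  [2]=0x72  [3]=0x35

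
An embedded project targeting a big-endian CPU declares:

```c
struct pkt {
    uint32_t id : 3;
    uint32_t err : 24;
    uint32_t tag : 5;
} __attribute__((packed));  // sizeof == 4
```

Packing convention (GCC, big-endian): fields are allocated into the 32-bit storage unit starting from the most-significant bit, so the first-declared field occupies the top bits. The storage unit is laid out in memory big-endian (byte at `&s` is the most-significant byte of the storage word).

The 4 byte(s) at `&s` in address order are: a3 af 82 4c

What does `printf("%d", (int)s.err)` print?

[0]=0xa3 [1]=0xaf [2]=0x82 [3]=0x4c (big-endian) → word 0xa3af824c
id [29+:3] = (word>>29) & 0x7 = 5
err [5+:24] = (word>>5) & 0xffffff = 1932306  ←
tag [0+:5] = (word>>0) & 0x1f = 12

1932306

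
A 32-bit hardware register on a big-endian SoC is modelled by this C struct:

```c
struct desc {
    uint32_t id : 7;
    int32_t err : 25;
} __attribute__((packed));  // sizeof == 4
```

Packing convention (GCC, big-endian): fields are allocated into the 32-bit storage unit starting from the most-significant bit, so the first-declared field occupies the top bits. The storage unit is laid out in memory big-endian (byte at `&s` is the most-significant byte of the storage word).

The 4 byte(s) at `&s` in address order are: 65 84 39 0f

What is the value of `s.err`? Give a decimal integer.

-8111857

[0]=0x65 [1]=0x84 [2]=0x39 [3]=0x0f (big-endian) → word 0x6584390f
id:7 @ bit 25 → (0x6584390f>>25)&0x7f = 0x32
err:25 @ bit 0 → (0x6584390f>>0)&0x1ffffff = 0x184390f  ←
err signed 25b, MSB=1: 25442575 - 33554432 = -8111857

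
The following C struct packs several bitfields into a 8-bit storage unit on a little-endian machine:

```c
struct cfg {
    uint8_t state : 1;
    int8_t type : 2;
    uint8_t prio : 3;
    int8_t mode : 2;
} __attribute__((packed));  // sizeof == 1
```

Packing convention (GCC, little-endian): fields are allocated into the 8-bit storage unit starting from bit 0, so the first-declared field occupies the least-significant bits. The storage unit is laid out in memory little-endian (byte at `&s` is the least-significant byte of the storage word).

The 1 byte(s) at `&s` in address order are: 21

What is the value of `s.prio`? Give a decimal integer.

[0]=0x21 (little-endian) → word 0x21
state:1 @ bit 0 → (0x21>>0)&0x1 = 0x1
type:2 @ bit 1 → (0x21>>1)&0x3 = 0x0
prio:3 @ bit 3 → (0x21>>3)&0x7 = 0x4  ←
mode:2 @ bit 6 → (0x21>>6)&0x3 = 0x0

4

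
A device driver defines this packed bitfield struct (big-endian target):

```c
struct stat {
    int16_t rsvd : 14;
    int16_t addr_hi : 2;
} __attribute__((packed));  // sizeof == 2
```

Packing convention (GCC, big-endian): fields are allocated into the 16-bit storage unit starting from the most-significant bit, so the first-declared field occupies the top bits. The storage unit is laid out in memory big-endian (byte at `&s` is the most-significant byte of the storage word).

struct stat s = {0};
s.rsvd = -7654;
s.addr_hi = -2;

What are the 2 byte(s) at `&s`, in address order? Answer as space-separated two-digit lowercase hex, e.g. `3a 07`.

rsvd (14b) val=-7654 bits=0x221a at bit 2: 0x8868
addr_hi (2b) val=-2 bits=0x2 at bit 0: 0x886a
word = 0x886a → big-endian bytes:
  [0]=0x88  [1]=0x6a

88 6a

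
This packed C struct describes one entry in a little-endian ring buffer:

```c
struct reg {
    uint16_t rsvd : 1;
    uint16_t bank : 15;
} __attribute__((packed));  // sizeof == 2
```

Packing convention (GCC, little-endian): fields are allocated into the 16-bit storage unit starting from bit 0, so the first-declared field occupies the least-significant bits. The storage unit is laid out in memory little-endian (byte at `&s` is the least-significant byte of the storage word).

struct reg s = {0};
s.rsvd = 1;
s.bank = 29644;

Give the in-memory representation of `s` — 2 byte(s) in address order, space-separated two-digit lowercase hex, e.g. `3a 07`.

99 e7

[0+:1] rsvd=1 & 0x1 = 0x1; word=0x0001
[1+:15] bank=29644 & 0x7fff = 0x73cc; word=0xe799
word = 0xe799 → little-endian bytes:
  [0]=0x99  [1]=0xe7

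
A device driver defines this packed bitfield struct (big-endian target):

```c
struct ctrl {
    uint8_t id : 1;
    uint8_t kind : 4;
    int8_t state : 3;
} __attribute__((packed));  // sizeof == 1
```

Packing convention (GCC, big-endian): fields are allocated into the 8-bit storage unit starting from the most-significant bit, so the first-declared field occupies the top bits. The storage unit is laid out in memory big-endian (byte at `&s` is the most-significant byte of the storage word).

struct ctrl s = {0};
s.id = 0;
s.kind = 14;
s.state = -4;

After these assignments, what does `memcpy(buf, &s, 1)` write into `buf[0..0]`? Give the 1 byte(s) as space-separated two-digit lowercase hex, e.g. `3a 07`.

[7+:1] id=0 & 0x1 = 0x0; word=0x00
[3+:4] kind=14 & 0xf = 0xe; word=0x70
[0+:3] state=-4 & 0x7 = 0x4; word=0x74
word = 0x74 → big-endian bytes:
  [0]=0x74

74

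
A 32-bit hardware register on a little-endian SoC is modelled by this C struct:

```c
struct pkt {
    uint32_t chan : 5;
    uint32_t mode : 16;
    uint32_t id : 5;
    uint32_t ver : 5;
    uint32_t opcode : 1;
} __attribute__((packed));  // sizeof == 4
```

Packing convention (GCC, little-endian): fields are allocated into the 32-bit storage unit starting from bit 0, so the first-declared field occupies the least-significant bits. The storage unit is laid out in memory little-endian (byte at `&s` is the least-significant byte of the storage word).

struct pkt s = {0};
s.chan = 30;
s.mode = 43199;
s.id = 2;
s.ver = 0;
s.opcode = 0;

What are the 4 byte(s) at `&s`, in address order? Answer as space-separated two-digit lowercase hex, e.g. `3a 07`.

fe 17 55 00

chan:5 = 30 → 0x1e << 0 → word 0x0000001e
mode:16 = 43199 → 0xa8bf << 5 → word 0x001517fe
id:5 = 2 → 0x2 << 21 → word 0x005517fe
ver:5 = 0 → 0x0 << 26 → word 0x005517fe
opcode:1 = 0 → 0x0 << 31 → word 0x005517fe
word = 0x005517fe → little-endian bytes:
  [0]=0xfe  [1]=0x17  [2]=0x55  [3]=0x00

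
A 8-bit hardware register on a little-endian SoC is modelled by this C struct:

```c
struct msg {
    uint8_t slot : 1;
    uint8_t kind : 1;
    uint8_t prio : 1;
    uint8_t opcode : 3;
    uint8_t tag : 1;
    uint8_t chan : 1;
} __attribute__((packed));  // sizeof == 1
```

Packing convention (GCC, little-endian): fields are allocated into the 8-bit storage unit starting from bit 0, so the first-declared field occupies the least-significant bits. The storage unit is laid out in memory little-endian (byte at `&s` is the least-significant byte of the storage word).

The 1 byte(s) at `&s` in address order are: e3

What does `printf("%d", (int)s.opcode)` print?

4

[0]=0xe3 (little-endian) → word 0xe3
slot:1 @ bit 0 → (0xe3>>0)&0x1 = 0x1
kind:1 @ bit 1 → (0xe3>>1)&0x1 = 0x1
prio:1 @ bit 2 → (0xe3>>2)&0x1 = 0x0
opcode:3 @ bit 3 → (0xe3>>3)&0x7 = 0x4  ←
tag:1 @ bit 6 → (0xe3>>6)&0x1 = 0x1
chan:1 @ bit 7 → (0xe3>>7)&0x1 = 0x1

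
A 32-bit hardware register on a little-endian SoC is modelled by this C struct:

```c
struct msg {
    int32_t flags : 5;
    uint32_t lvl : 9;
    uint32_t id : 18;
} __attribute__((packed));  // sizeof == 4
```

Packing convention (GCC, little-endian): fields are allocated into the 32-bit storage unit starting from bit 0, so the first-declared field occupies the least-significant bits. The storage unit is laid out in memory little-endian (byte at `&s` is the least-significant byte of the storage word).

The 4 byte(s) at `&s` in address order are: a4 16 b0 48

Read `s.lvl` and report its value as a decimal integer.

181

[0]=0xa4 [1]=0x16 [2]=0xb0 [3]=0x48 (little-endian) → word 0x48b016a4
flags:5 @ bit 0 → (0x48b016a4>>0)&0x1f = 0x4
lvl:9 @ bit 5 → (0x48b016a4>>5)&0x1ff = 0xb5  ←
id:18 @ bit 14 → (0x48b016a4>>14)&0x3ffff = 0x122c0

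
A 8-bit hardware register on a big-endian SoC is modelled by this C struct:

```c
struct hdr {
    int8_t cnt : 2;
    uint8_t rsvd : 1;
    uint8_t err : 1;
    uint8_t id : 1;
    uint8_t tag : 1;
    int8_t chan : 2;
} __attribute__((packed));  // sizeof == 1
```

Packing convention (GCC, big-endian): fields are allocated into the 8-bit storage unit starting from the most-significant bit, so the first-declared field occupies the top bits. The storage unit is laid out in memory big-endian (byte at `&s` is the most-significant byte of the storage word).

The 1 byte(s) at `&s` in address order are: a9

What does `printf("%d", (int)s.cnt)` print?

[0]=0xa9 (big-endian) → word 0xa9
cnt [6+:2] = (word>>6) & 0x3 = 2  ←
rsvd [5+:1] = (word>>5) & 0x1 = 1
err [4+:1] = (word>>4) & 0x1 = 0
id [3+:1] = (word>>3) & 0x1 = 1
tag [2+:1] = (word>>2) & 0x1 = 0
chan [0+:2] = (word>>0) & 0x3 = 1
cnt signed 2b, MSB=1: 2 - 4 = -2

-2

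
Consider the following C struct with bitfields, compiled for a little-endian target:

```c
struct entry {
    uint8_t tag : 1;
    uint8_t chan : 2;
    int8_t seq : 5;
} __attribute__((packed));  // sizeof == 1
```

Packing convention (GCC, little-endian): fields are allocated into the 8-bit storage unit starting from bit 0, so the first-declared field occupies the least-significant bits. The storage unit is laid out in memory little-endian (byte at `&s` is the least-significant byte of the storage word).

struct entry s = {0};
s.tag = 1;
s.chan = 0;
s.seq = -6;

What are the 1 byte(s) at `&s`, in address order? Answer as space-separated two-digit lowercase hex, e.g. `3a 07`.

d1

[0+:1] tag=1 & 0x1 = 0x1; word=0x01
[1+:2] chan=0 & 0x3 = 0x0; word=0x01
[3+:5] seq=-6 & 0x1f = 0x1a; word=0xd1
word = 0xd1 → little-endian bytes:
  [0]=0xd1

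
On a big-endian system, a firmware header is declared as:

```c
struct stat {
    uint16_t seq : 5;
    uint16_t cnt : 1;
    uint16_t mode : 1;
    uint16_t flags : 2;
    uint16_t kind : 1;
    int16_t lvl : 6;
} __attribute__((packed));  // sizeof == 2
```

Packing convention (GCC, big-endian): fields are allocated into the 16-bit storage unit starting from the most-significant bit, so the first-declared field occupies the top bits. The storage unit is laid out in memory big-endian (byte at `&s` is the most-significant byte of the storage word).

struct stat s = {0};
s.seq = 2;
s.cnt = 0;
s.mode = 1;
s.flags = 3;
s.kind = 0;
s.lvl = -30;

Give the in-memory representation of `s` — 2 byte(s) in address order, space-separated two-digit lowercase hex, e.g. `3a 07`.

13 a2

seq:5 = 2 → 0x2 << 11 → word 0x1000
cnt:1 = 0 → 0x0 << 10 → word 0x1000
mode:1 = 1 → 0x1 << 9 → word 0x1200
flags:2 = 3 → 0x3 << 7 → word 0x1380
kind:1 = 0 → 0x0 << 6 → word 0x1380
lvl:6 = -30 → 0x22 << 0 → word 0x13a2
word = 0x13a2 → big-endian bytes:
  [0]=0x13  [1]=0xa2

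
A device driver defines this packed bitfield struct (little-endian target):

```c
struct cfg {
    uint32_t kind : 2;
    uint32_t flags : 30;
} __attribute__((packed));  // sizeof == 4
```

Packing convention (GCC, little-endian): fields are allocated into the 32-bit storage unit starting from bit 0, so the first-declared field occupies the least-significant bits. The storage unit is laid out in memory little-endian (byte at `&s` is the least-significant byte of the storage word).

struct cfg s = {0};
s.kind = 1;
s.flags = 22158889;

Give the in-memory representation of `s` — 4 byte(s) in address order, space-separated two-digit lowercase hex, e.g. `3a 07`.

[0+:2] kind=1 & 0x3 = 0x1; word=0x00000001
[2+:30] flags=22158889 & 0x3fffffff = 0x1521e29; word=0x054878a5
word = 0x054878a5 → little-endian bytes:
  [0]=0xa5  [1]=0x78  [2]=0x48  [3]=0x05

a5 78 48 05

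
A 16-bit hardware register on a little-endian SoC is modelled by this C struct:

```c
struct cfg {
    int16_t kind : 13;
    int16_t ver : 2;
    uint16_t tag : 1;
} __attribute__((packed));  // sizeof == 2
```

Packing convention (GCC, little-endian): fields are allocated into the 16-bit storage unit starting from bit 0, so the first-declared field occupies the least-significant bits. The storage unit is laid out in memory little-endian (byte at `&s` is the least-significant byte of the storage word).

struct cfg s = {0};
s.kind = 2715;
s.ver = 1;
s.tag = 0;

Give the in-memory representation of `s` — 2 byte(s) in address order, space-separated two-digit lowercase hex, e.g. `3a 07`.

9b 2a

kind (13b) val=2715 bits=0xa9b at bit 0: 0x0a9b
ver (2b) val=1 bits=0x1 at bit 13: 0x2a9b
tag (1b) val=0 bits=0x0 at bit 15: 0x2a9b
word = 0x2a9b → little-endian bytes:
  [0]=0x9b  [1]=0x2a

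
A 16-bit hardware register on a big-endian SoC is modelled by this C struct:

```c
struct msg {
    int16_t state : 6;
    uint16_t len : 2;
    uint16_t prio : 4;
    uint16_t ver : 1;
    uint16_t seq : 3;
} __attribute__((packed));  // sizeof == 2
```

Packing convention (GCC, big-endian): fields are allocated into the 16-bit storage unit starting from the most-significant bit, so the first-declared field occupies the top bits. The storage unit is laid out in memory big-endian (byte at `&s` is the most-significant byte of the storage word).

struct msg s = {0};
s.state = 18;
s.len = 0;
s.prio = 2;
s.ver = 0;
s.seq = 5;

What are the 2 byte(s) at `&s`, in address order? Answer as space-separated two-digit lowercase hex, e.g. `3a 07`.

48 25

state:6 = 18 → 0x12 << 10 → word 0x4800
len:2 = 0 → 0x0 << 8 → word 0x4800
prio:4 = 2 → 0x2 << 4 → word 0x4820
ver:1 = 0 → 0x0 << 3 → word 0x4820
seq:3 = 5 → 0x5 << 0 → word 0x4825
word = 0x4825 → big-endian bytes:
  [0]=0x48  [1]=0x25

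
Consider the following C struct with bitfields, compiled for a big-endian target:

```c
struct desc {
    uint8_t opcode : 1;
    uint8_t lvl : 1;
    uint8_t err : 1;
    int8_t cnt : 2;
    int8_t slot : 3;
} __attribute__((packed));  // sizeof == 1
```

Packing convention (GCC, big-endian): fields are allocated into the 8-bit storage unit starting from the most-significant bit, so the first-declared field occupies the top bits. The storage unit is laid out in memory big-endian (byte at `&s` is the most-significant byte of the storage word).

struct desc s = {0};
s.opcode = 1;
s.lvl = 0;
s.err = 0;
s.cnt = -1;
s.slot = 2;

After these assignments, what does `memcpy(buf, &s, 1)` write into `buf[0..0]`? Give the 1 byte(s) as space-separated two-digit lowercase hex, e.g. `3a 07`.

9a

opcode:1 = 1 → 0x1 << 7 → word 0x80
lvl:1 = 0 → 0x0 << 6 → word 0x80
err:1 = 0 → 0x0 << 5 → word 0x80
cnt:2 = -1 → 0x3 << 3 → word 0x98
slot:3 = 2 → 0x2 << 0 → word 0x9a
word = 0x9a → big-endian bytes:
  [0]=0x9a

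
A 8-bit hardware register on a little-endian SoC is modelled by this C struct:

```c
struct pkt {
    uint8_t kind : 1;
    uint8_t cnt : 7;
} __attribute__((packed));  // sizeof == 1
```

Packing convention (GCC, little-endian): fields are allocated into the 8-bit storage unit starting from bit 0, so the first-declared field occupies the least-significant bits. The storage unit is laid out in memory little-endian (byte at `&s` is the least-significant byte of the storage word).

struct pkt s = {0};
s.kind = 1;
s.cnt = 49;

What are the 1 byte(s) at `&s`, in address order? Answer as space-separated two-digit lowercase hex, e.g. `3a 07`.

63

kind (1b) val=1 bits=0x1 at bit 0: 0x01
cnt (7b) val=49 bits=0x31 at bit 1: 0x63
word = 0x63 → little-endian bytes:
  [0]=0x63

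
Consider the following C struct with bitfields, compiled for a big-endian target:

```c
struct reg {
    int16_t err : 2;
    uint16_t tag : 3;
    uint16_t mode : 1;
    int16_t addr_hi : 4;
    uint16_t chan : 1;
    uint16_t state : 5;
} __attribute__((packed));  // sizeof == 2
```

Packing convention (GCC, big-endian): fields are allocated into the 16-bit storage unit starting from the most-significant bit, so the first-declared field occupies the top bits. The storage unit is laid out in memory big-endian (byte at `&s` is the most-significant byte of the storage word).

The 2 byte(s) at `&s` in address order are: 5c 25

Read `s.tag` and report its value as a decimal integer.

3

[0]=0x5c [1]=0x25 (big-endian) → word 0x5c25
err [14+:2] = (word>>14) & 0x3 = 1
tag [11+:3] = (word>>11) & 0x7 = 3  ←
mode [10+:1] = (word>>10) & 0x1 = 1
addr_hi [6+:4] = (word>>6) & 0xf = 0
chan [5+:1] = (word>>5) & 0x1 = 1
state [0+:5] = (word>>0) & 0x1f = 5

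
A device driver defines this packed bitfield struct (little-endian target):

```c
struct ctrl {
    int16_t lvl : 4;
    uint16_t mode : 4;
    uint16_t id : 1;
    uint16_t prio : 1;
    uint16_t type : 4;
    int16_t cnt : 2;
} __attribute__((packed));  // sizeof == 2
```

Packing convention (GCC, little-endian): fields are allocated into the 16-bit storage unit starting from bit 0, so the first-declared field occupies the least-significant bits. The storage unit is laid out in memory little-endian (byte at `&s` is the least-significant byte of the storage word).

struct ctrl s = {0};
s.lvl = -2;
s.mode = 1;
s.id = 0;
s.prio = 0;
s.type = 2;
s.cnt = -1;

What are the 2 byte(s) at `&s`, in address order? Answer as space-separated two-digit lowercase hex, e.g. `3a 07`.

lvl:4 = -2 → 0xe << 0 → word 0x000e
mode:4 = 1 → 0x1 << 4 → word 0x001e
id:1 = 0 → 0x0 << 8 → word 0x001e
prio:1 = 0 → 0x0 << 9 → word 0x001e
type:4 = 2 → 0x2 << 10 → word 0x081e
cnt:2 = -1 → 0x3 << 14 → word 0xc81e
word = 0xc81e → little-endian bytes:
  [0]=0x1e  [1]=0xc8

1e c8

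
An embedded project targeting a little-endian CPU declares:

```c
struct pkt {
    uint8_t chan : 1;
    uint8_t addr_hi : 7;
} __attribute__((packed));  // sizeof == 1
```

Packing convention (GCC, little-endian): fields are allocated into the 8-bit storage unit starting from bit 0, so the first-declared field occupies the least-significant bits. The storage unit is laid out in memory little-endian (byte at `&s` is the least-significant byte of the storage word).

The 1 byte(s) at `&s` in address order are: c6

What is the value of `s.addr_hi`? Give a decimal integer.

99

[0]=0xc6 (little-endian) → word 0xc6
chan:1 @ bit 0 → (0xc6>>0)&0x1 = 0x0
addr_hi:7 @ bit 1 → (0xc6>>1)&0x7f = 0x63  ←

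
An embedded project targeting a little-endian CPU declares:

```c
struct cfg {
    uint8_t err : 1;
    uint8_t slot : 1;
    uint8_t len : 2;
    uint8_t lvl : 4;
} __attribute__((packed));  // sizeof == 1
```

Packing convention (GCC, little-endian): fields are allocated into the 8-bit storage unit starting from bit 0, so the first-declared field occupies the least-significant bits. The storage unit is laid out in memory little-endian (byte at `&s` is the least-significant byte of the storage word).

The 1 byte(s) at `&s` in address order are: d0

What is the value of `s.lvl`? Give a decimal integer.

13

[0]=0xd0 (little-endian) → word 0xd0
err [0+:1] = (word>>0) & 0x1 = 0
slot [1+:1] = (word>>1) & 0x1 = 0
len [2+:2] = (word>>2) & 0x3 = 0
lvl [4+:4] = (word>>4) & 0xf = 13  ←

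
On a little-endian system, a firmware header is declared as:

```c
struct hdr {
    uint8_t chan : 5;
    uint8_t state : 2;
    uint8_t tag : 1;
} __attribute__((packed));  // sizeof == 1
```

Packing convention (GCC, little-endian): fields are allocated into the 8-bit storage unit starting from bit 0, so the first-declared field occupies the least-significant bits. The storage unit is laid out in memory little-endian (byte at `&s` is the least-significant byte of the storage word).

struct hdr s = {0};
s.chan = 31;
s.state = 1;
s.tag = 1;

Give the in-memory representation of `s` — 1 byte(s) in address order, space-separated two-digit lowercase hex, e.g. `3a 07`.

bf

chan (5b) val=31 bits=0x1f at bit 0: 0x1f
state (2b) val=1 bits=0x1 at bit 5: 0x3f
tag (1b) val=1 bits=0x1 at bit 7: 0xbf
word = 0xbf → little-endian bytes:
  [0]=0xbf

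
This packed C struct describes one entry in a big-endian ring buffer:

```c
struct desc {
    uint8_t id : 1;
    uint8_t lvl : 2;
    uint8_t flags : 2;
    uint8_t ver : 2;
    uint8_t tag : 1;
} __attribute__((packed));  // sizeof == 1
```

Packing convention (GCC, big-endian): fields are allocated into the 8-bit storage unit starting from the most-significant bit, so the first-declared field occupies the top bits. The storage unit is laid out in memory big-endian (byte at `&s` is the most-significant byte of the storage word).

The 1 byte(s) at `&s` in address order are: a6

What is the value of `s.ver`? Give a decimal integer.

3

[0]=0xa6 (big-endian) → word 0xa6
id:1 @ bit 7 → (0xa6>>7)&0x1 = 0x1
lvl:2 @ bit 5 → (0xa6>>5)&0x3 = 0x1
flags:2 @ bit 3 → (0xa6>>3)&0x3 = 0x0
ver:2 @ bit 1 → (0xa6>>1)&0x3 = 0x3  ←
tag:1 @ bit 0 → (0xa6>>0)&0x1 = 0x0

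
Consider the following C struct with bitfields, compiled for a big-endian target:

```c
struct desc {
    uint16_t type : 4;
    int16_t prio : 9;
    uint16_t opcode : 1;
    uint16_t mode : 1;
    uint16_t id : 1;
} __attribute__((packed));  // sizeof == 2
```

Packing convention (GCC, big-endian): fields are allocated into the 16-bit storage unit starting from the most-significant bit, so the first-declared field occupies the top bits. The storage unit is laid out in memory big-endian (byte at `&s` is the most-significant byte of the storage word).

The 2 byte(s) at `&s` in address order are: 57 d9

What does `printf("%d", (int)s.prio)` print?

251

[0]=0x57 [1]=0xd9 (big-endian) → word 0x57d9
type:4 @ bit 12 → (0x57d9>>12)&0xf = 0x5
prio:9 @ bit 3 → (0x57d9>>3)&0x1ff = 0xfb  ←
opcode:1 @ bit 2 → (0x57d9>>2)&0x1 = 0x0
mode:1 @ bit 1 → (0x57d9>>1)&0x1 = 0x0
id:1 @ bit 0 → (0x57d9>>0)&0x1 = 0x1
prio signed 9b, MSB=0: value = 251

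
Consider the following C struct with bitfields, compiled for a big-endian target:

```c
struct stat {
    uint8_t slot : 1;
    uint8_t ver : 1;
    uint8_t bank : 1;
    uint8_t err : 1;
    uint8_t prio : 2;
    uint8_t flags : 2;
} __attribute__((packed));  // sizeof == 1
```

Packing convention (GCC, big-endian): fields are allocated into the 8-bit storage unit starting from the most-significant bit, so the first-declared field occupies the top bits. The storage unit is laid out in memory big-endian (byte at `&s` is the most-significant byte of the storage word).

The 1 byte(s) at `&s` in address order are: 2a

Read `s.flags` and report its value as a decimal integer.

2

[0]=0x2a (big-endian) → word 0x2a
slot:1 @ bit 7 → (0x2a>>7)&0x1 = 0x0
ver:1 @ bit 6 → (0x2a>>6)&0x1 = 0x0
bank:1 @ bit 5 → (0x2a>>5)&0x1 = 0x1
err:1 @ bit 4 → (0x2a>>4)&0x1 = 0x0
prio:2 @ bit 2 → (0x2a>>2)&0x3 = 0x2
flags:2 @ bit 0 → (0x2a>>0)&0x3 = 0x2  ←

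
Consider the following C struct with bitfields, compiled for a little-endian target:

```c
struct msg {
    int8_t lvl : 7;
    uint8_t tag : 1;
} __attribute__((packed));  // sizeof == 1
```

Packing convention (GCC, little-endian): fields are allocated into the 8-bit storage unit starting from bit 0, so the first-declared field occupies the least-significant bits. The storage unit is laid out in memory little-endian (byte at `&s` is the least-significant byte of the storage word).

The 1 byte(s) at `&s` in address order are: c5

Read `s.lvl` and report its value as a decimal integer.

[0]=0xc5 (little-endian) → word 0xc5
lvl [0+:7] = (word>>0) & 0x7f = 69  ←
tag [7+:1] = (word>>7) & 0x1 = 1
lvl signed 7b, MSB=1: 69 - 128 = -59

-59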